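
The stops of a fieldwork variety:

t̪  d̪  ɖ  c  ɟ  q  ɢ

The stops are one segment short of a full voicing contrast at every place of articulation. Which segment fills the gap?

dental: voiceless /t̪/, voiced /d̪/.
retroflex: voiceless —, voiced /ɖ/.
palatal: voiceless /c/, voiced /ɟ/.
uvular: voiceless /q/, voiced /ɢ/.
The retroflex row has no voiceless member, so the gap is the voiceless retroflex stop /ʈ/.

/ʈ/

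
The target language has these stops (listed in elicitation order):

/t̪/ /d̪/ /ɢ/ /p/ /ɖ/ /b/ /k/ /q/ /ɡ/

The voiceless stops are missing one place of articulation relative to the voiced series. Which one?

bilabial: voiceless /p/, voiced /b/.
dental: voiceless /t̪/, voiced /d̪/.
retroflex: voiceless —, voiced /ɖ/.
velar: voiceless /k/, voiced /ɡ/.
uvular: voiceless /q/, voiced /ɢ/.
Every place of articulation has a voiceless member except retroflex, where /ʈ/ would be expected.

retroflex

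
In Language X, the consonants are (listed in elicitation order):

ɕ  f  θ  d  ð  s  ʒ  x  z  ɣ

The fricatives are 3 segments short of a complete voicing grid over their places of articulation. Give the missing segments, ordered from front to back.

/v/, /ʃ/, /ʑ/

labiodental: voiceless /f/, voiced —.
dental: voiceless /θ/, voiced /ð/.
alveolar: voiceless /s/, voiced /z/.
postalveolar: voiceless —, voiced /ʒ/.
alveolo-palatal: voiceless /ɕ/, voiced —.
velar: voiceless /x/, voiced /ɣ/.
Gaps, from front to back: labiodental lacks voiced (/v/); postalveolar lacks voiceless (/ʃ/); alveolo-palatal lacks voiced (/ʑ/).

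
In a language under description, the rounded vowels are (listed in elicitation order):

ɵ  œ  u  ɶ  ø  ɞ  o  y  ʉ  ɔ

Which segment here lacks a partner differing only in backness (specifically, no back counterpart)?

/ɶ/

High: /y/ ~ /ʉ/ ~ /u/
High-mid: /ø/ ~ /ɵ/ ~ /o/
Low-mid: /œ/ ~ /ɞ/ ~ /ɔ/
Low: only /ɶ/ (front); no back partner.
So /ɶ/ is the unpaired segment.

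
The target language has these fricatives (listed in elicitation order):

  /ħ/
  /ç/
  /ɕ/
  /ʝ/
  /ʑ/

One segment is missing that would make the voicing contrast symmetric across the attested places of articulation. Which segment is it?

/ʕ/

Voiceless: /ɕ/ (alveolo-palatal), /ç/ (palatal), /ħ/ (pharyngeal).
Voiced: /ʑ/ (alveolo-palatal), /ʝ/ (palatal).
The pharyngeal row has no voiced member, so the gap is the voiced pharyngeal fricative /ʕ/.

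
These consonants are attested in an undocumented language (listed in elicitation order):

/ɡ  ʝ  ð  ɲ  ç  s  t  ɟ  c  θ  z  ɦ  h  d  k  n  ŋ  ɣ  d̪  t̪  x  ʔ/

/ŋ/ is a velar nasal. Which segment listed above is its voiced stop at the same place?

The voiced stop at the same place is a voiced velar stop — in this inventory, /ɡ/.

/ɡ/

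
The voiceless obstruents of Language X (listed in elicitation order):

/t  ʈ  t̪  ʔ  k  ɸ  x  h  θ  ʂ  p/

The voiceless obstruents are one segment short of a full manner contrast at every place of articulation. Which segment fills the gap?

/s/

bilabial: stop /p/, fricative /ɸ/.
dental: stop /t̪/, fricative /θ/.
alveolar: stop /t/, fricative —.
retroflex: stop /ʈ/, fricative /ʂ/.
velar: stop /k/, fricative /x/.
glottal: stop /ʔ/, fricative /h/.
The alveolar row has no fricative member, so the gap is the alveolar fricative /s/.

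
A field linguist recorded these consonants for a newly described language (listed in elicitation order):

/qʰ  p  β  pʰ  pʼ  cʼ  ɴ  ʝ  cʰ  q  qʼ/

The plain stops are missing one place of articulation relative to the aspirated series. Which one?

palatal

Plain: /p/ (bilabial), /q/ (uvular).
Aspirated: /pʰ/ (bilabial), /cʰ/ (palatal), /qʰ/ (uvular).
Ejective: /pʼ/ (bilabial), /cʼ/ (palatal), /qʼ/ (uvular).
Every place of articulation has a plain member except palatal, where /c/ would be expected.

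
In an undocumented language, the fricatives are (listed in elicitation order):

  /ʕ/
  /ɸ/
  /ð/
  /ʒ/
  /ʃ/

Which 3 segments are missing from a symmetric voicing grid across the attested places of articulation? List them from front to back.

Voiceless: /ɸ/ (bilabial), /ʃ/ (postalveolar).
Voiced: /ð/ (dental), /ʒ/ (postalveolar), /ʕ/ (pharyngeal).
Gaps, from front to back: bilabial lacks voiced (/β/); dental lacks voiceless (/θ/); pharyngeal lacks voiceless (/ħ/).

/β/, /θ/, /ħ/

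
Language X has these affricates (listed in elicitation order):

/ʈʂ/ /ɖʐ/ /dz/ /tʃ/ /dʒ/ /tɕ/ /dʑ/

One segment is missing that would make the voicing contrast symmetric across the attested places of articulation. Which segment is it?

place of articulation  voiceless  voiced  
alveolar          —         dz      
postalveolar      tʃ        dʒ      
retroflex         ʈʂ        ɖʐ      
alveolo-palatal   tɕ        dʑ      
The alveolar row has no voiceless member, so the gap is the voiceless alveolar affricate /ts/.

/ts/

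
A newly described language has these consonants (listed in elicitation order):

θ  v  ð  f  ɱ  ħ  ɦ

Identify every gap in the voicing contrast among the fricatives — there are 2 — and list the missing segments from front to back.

labiodental: voiceless /f/, voiced /v/.
dental: voiceless /θ/, voiced /ð/.
pharyngeal: voiceless /ħ/, voiced —.
glottal: voiceless —, voiced /ɦ/.
Gaps, from front to back: pharyngeal lacks voiced (/ʕ/); glottal lacks voiceless (/h/).

/ʕ/, /h/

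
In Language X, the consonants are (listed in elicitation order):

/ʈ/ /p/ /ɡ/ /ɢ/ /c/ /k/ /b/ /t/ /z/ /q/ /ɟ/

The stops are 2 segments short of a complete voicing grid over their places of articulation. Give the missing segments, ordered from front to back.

/d/, /ɖ/

place of articulation  voiceless  voiced  
bilabial          p         b       
alveolar          t         —       
retroflex         ʈ         —       
palatal           c         ɟ       
velar             k         ɡ       
uvular            q         ɢ       
Gaps, from front to back: alveolar lacks voiced (/d/); retroflex lacks voiced (/ɖ/).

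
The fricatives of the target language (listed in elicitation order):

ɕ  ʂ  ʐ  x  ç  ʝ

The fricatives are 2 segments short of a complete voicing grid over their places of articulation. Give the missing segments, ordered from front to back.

retroflex: voiceless /ʂ/, voiced /ʐ/.
alveolo-palatal: voiceless /ɕ/, voiced —.
palatal: voiceless /ç/, voiced /ʝ/.
velar: voiceless /x/, voiced —.
Gaps, from front to back: alveolo-palatal lacks voiced (/ʑ/); velar lacks voiced (/ɣ/).

/ʑ/, /ɣ/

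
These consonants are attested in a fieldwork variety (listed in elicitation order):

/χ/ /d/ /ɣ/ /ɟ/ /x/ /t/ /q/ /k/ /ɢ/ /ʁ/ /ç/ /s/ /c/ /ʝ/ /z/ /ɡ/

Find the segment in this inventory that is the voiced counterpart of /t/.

/t/ is a voiceless alveolar stop.
The voiced counterpart is a voiced alveolar stop — in this inventory, /d/.

/d/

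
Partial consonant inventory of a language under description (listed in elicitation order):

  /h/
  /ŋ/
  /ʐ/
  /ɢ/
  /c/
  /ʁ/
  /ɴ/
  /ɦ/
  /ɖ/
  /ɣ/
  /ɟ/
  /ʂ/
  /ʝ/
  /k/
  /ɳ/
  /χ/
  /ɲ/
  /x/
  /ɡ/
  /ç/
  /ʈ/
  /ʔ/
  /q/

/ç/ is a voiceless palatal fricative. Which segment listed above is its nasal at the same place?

The nasal at the same place is a palatal nasal — in this inventory, /ɲ/.

/ɲ/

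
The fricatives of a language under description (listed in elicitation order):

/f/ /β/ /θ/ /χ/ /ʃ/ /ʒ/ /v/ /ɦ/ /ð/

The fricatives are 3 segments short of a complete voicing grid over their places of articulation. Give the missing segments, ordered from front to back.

/ɸ/, /ʁ/, /h/

place of articulation  voiceless  voiced  
bilabial          —         β       
labiodental       f         v       
dental            θ         ð       
postalveolar      ʃ         ʒ       
uvular            χ         —       
glottal           —         ɦ       
Gaps, from front to back: bilabial lacks voiceless (/ɸ/); uvular lacks voiced (/ʁ/); glottal lacks voiceless (/h/).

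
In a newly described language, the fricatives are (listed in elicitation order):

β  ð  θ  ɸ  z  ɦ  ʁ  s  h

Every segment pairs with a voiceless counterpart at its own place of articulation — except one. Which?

/ʁ/

Bilabial: /ɸ/ ~ /β/
Dental: /θ/ ~ /ð/
Alveolar: /s/ ~ /z/
Glottal: /h/ ~ /ɦ/
Uvular: only /ʁ/ (voiced); no voiceless partner.
So /ʁ/ is the unpaired segment.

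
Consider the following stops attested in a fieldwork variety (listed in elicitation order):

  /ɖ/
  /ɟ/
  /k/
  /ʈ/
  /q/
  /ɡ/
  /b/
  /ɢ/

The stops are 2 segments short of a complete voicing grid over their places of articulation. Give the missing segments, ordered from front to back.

/p/, /c/

bilabial: voiceless —, voiced /b/.
retroflex: voiceless /ʈ/, voiced /ɖ/.
palatal: voiceless —, voiced /ɟ/.
velar: voiceless /k/, voiced /ɡ/.
uvular: voiceless /q/, voiced /ɢ/.
Gaps, from front to back: bilabial lacks voiceless (/p/); palatal lacks voiceless (/c/).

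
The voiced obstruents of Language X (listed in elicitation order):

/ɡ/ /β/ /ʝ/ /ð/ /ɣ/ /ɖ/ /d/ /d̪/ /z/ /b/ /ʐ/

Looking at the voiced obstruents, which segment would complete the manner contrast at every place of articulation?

Stop: /b/ (bilabial), /d̪/ (dental), /d/ (alveolar), /ɖ/ (retroflex), /ɡ/ (velar).
Fricative: /β/ (bilabial), /ð/ (dental), /z/ (alveolar), /ʐ/ (retroflex), /ʝ/ (palatal), /ɣ/ (velar).
The palatal row has no stop member, so the gap is the palatal stop /ɟ/.

/ɟ/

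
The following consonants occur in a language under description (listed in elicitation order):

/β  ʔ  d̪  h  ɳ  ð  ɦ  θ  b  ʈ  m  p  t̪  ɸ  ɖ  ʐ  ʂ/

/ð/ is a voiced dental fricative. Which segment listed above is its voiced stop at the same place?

/d̪/

The voiced stop at the same place is a voiced dental stop — in this inventory, /d̪/.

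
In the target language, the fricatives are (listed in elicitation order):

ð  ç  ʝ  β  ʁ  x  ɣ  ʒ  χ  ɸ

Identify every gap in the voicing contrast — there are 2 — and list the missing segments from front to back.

/θ/, /ʃ/

place of articulation  voiceless  voiced  
bilabial          ɸ         β       
dental            —         ð       
postalveolar      —         ʒ       
palatal           ç         ʝ       
velar             x         ɣ       
uvular            χ         ʁ       
Gaps, from front to back: dental lacks voiceless (/θ/); postalveolar lacks voiceless (/ʃ/).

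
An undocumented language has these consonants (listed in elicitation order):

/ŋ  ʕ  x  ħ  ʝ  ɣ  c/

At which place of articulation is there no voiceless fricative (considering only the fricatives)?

place of articulation  voiceless  voiced  
palatal           —         ʝ       
velar             x         ɣ       
pharyngeal        ħ         ʕ       
Every place of articulation has a voiceless member except palatal, where /ç/ would be expected.

palatal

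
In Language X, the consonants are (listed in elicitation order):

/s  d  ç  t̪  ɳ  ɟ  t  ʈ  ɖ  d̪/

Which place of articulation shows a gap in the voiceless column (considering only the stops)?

Voiceless: /t̪/ (dental), /t/ (alveolar), /ʈ/ (retroflex).
Voiced: /d̪/ (dental), /d/ (alveolar), /ɖ/ (retroflex), /ɟ/ (palatal).
Every place of articulation has a voiceless member except palatal, where /c/ would be expected.

palatal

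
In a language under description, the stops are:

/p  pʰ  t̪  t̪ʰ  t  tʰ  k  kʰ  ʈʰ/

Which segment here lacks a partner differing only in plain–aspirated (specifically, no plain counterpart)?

Bilabial: /p/ ~ /pʰ/
Dental: /t̪/ ~ /t̪ʰ/
Alveolar: /t/ ~ /tʰ/
Velar: /k/ ~ /kʰ/
Retroflex: only /ʈʰ/ (aspirated); no plain partner.
So /ʈʰ/ is the unpaired segment.

/ʈʰ/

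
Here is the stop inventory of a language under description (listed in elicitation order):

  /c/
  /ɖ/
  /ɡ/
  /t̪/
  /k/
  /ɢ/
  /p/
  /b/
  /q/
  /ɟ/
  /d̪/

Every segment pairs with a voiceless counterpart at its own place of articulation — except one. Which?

/ɖ/

Bilabial: /p/ ~ /b/
Dental: /t̪/ ~ /d̪/
Palatal: /c/ ~ /ɟ/
Velar: /k/ ~ /ɡ/
Uvular: /q/ ~ /ɢ/
Retroflex: only /ɖ/ (voiced); no voiceless partner.
So /ɖ/ is the unpaired segment.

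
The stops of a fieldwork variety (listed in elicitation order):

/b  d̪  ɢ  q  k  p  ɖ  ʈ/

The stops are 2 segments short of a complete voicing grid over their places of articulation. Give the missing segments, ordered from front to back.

/t̪/, /ɡ/

bilabial: voiceless /p/, voiced /b/.
dental: voiceless —, voiced /d̪/.
retroflex: voiceless /ʈ/, voiced /ɖ/.
velar: voiceless /k/, voiced —.
uvular: voiceless /q/, voiced /ɢ/.
Gaps, from front to back: dental lacks voiceless (/t̪/); velar lacks voiced (/ɡ/).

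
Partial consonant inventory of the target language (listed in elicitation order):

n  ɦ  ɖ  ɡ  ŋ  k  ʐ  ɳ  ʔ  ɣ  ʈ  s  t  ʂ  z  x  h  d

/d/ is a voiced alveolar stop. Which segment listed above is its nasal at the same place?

The nasal at the same place is an alveolar nasal — in this inventory, /n/.

/n/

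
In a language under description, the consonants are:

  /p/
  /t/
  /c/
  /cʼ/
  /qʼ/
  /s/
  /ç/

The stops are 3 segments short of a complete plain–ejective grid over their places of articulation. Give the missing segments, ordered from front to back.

/pʼ/, /tʼ/, /q/

bilabial: plain /p/, ejective —.
alveolar: plain /t/, ejective —.
palatal: plain /c/, ejective /cʼ/.
uvular: plain —, ejective /qʼ/.
Gaps, from front to back: bilabial lacks ejective (/pʼ/); alveolar lacks ejective (/tʼ/); uvular lacks plain (/q/).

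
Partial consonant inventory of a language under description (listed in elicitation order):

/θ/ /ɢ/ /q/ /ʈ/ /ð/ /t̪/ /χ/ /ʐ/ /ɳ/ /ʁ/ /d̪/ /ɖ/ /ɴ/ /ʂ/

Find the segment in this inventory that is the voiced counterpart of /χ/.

/ʁ/

/χ/ is a voiceless uvular fricative.
The voiced counterpart is a voiced uvular fricative — in this inventory, /ʁ/.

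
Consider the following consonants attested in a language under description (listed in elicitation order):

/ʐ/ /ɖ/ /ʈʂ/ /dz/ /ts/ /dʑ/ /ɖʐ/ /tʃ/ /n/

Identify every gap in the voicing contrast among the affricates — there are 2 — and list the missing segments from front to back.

Voiceless: /ts/ (alveolar), /tʃ/ (postalveolar), /ʈʂ/ (retroflex).
Voiced: /dz/ (alveolar), /ɖʐ/ (retroflex), /dʑ/ (alveolo-palatal).
Gaps, from front to back: postalveolar lacks voiced (/dʒ/); alveolo-palatal lacks voiceless (/tɕ/).

/dʒ/, /tɕ/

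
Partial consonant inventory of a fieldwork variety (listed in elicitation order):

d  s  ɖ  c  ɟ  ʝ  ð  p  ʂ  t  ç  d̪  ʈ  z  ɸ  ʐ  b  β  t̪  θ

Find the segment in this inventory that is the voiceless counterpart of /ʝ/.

/ç/

/ʝ/ is a voiced palatal fricative.
The voiceless counterpart is a voiceless palatal fricative — in this inventory, /ç/.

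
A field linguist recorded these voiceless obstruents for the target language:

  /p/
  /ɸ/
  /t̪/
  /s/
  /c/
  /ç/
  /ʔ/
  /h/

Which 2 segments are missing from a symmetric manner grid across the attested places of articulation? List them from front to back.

/θ/, /t/

bilabial: stop /p/, fricative /ɸ/.
dental: stop /t̪/, fricative —.
alveolar: stop —, fricative /s/.
palatal: stop /c/, fricative /ç/.
glottal: stop /ʔ/, fricative /h/.
Gaps, from front to back: dental lacks fricative (/θ/); alveolar lacks stop (/t/).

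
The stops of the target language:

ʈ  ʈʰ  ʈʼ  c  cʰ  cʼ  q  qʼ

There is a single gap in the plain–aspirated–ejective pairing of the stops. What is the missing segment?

/qʰ/

retroflex: plain /ʈ/, aspirated /ʈʰ/, ejective /ʈʼ/.
palatal: plain /c/, aspirated /cʰ/, ejective /cʼ/.
uvular: plain /q/, aspirated —, ejective /qʼ/.
The uvular row has no aspirated member, so the gap is the aspirated uvular stop /qʰ/.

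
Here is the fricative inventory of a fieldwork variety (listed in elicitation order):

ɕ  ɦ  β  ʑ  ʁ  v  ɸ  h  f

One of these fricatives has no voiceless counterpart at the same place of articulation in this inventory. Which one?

/ʁ/

Bilabial: /ɸ/ ~ /β/
Labiodental: /f/ ~ /v/
Alveolo-palatal: /ɕ/ ~ /ʑ/
Glottal: /h/ ~ /ɦ/
Uvular: only /ʁ/ (voiced); no voiceless partner.
So /ʁ/ is the unpaired segment.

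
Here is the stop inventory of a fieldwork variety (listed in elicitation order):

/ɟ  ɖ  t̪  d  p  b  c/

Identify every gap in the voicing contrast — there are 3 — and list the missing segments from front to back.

/d̪/, /t/, /ʈ/

Voiceless: /p/ (bilabial), /t̪/ (dental), /c/ (palatal).
Voiced: /b/ (bilabial), /d/ (alveolar), /ɖ/ (retroflex), /ɟ/ (palatal).
Gaps, from front to back: dental lacks voiced (/d̪/); alveolar lacks voiceless (/t/); retroflex lacks voiceless (/ʈ/).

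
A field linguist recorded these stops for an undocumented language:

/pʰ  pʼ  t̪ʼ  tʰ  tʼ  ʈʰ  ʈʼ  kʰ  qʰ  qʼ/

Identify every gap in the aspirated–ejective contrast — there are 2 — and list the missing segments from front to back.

/t̪ʰ/, /kʼ/

Aspirated: /pʰ/ (bilabial), /tʰ/ (alveolar), /ʈʰ/ (retroflex), /kʰ/ (velar), /qʰ/ (uvular).
Ejective: /pʼ/ (bilabial), /t̪ʼ/ (dental), /tʼ/ (alveolar), /ʈʼ/ (retroflex), /qʼ/ (uvular).
Gaps, from front to back: dental lacks aspirated (/t̪ʰ/); velar lacks ejective (/kʼ/).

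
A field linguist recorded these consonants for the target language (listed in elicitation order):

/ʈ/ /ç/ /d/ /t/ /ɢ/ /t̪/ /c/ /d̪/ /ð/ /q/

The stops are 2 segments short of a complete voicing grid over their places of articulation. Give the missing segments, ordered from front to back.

/ɖ/, /ɟ/

dental: voiceless /t̪/, voiced /d̪/.
alveolar: voiceless /t/, voiced /d/.
retroflex: voiceless /ʈ/, voiced —.
palatal: voiceless /c/, voiced —.
uvular: voiceless /q/, voiced /ɢ/.
Gaps, from front to back: retroflex lacks voiced (/ɖ/); palatal lacks voiced (/ɟ/).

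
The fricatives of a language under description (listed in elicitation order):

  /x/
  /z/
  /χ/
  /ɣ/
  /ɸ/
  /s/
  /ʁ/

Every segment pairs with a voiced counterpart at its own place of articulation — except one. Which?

/ɸ/

Alveolar: /s/ ~ /z/
Velar: /x/ ~ /ɣ/
Uvular: /χ/ ~ /ʁ/
Bilabial: only /ɸ/ (voiceless); no voiced partner.
So /ɸ/ is the unpaired segment.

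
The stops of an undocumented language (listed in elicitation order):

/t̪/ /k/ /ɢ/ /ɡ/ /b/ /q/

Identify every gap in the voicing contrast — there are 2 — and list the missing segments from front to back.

Voiceless: /t̪/ (dental), /k/ (velar), /q/ (uvular).
Voiced: /b/ (bilabial), /ɡ/ (velar), /ɢ/ (uvular).
Gaps, from front to back: bilabial lacks voiceless (/p/); dental lacks voiced (/d̪/).

/p/, /d̪/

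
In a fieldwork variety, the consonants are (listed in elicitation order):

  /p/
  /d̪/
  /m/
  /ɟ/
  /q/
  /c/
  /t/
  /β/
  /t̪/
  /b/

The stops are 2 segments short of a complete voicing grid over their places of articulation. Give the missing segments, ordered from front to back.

bilabial: voiceless /p/, voiced /b/.
dental: voiceless /t̪/, voiced /d̪/.
alveolar: voiceless /t/, voiced —.
palatal: voiceless /c/, voiced /ɟ/.
uvular: voiceless /q/, voiced —.
Gaps, from front to back: alveolar lacks voiced (/d/); uvular lacks voiced (/ɢ/).

/d/, /ɢ/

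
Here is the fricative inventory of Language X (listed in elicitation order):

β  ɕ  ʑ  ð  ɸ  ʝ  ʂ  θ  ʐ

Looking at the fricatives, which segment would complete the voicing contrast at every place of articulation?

place of articulation  voiceless  voiced  
bilabial          ɸ         β       
dental            θ         ð       
retroflex         ʂ         ʐ       
alveolo-palatal   ɕ         ʑ       
palatal           —         ʝ       
The palatal row has no voiceless member, so the gap is the voiceless palatal fricative /ç/.

/ç/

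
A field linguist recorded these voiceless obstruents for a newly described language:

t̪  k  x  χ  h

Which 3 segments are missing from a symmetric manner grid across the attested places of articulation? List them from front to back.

Stop: /t̪/ (dental), /k/ (velar).
Fricative: /x/ (velar), /χ/ (uvular), /h/ (glottal).
Gaps, from front to back: dental lacks fricative (/θ/); uvular lacks stop (/q/); glottal lacks stop (/ʔ/).

/θ/, /q/, /ʔ/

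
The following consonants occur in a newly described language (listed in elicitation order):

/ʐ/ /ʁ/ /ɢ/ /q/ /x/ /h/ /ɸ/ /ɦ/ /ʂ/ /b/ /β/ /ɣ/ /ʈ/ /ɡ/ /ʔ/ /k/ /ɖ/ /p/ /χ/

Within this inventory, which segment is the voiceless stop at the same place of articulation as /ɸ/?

/ɸ/ is a voiceless bilabial fricative.
The voiceless stop at the same place is a voiceless bilabial stop — in this inventory, /p/.

/p/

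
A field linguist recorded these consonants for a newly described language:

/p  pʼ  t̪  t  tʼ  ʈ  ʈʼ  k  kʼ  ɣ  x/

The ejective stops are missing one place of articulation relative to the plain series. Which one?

dental

place of articulation  plain     ejective
bilabial          p         pʼ      
dental            t̪        —       
alveolar          t         tʼ      
retroflex         ʈ         ʈʼ      
velar             k         kʼ      
Every place of articulation has an ejective member except dental, where /t̪ʼ/ would be expected.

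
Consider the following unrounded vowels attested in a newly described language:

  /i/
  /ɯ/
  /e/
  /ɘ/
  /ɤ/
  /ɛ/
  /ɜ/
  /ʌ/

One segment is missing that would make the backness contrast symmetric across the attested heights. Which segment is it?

/ɨ/

high: front /i/, central —, back /ɯ/.
high-mid: front /e/, central /ɘ/, back /ɤ/.
low-mid: front /ɛ/, central /ɜ/, back /ʌ/.
The high row has no central member, so the gap is the high central unrounded vowel /ɨ/.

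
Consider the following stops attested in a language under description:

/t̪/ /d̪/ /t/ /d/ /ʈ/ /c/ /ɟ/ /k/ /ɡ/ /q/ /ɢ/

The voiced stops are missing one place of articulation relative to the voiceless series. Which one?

retroflex

dental: voiceless /t̪/, voiced /d̪/.
alveolar: voiceless /t/, voiced /d/.
retroflex: voiceless /ʈ/, voiced —.
palatal: voiceless /c/, voiced /ɟ/.
velar: voiceless /k/, voiced /ɡ/.
uvular: voiceless /q/, voiced /ɢ/.
Every place of articulation has a voiced member except retroflex, where /ɖ/ would be expected.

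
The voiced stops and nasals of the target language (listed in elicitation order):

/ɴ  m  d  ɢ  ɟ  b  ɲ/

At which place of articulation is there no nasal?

alveolar

place of articulation  oral stop  nasal   
bilabial          b         m       
alveolar          d         —       
palatal           ɟ         ɲ       
uvular            ɢ         ɴ       
Every place of articulation has a nasal member except alveolar, where /n/ would be expected.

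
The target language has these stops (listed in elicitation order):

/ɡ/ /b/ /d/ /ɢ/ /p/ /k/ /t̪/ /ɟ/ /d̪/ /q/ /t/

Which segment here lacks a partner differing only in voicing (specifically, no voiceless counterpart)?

Bilabial: /p/ ~ /b/
Dental: /t̪/ ~ /d̪/
Alveolar: /t/ ~ /d/
Velar: /k/ ~ /ɡ/
Uvular: /q/ ~ /ɢ/
Palatal: only /ɟ/ (voiced); no voiceless partner.
So /ɟ/ is the unpaired segment.

/ɟ/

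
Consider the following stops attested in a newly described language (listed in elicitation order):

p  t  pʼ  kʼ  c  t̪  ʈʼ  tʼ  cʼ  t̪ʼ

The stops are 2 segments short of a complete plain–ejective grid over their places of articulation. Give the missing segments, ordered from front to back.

bilabial: plain /p/, ejective /pʼ/.
dental: plain /t̪/, ejective /t̪ʼ/.
alveolar: plain /t/, ejective /tʼ/.
retroflex: plain —, ejective /ʈʼ/.
palatal: plain /c/, ejective /cʼ/.
velar: plain —, ejective /kʼ/.
Gaps, from front to back: retroflex lacks plain (/ʈ/); velar lacks plain (/k/).

/ʈ/, /k/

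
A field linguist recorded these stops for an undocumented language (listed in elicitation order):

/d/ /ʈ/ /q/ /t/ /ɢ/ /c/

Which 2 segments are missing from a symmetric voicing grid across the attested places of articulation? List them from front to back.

/ɖ/, /ɟ/

Voiceless: /t/ (alveolar), /ʈ/ (retroflex), /c/ (palatal), /q/ (uvular).
Voiced: /d/ (alveolar), /ɢ/ (uvular).
Gaps, from front to back: retroflex lacks voiced (/ɖ/); palatal lacks voiced (/ɟ/).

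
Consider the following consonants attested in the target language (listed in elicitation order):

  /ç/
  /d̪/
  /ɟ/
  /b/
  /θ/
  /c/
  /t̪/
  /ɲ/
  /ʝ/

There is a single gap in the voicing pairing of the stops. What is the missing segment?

/p/

place of articulation  voiceless  voiced  
bilabial          —         b       
dental            t̪        d̪      
palatal           c         ɟ       
The bilabial row has no voiceless member, so the gap is the voiceless bilabial stop /p/.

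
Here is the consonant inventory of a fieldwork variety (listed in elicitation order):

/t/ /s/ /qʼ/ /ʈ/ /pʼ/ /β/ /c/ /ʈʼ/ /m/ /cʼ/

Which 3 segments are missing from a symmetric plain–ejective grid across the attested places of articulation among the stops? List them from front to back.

place of articulation  plain     ejective
bilabial          —         pʼ      
alveolar          t         —       
retroflex         ʈ         ʈʼ      
palatal           c         cʼ      
uvular            —         qʼ      
Gaps, from front to back: bilabial lacks plain (/p/); alveolar lacks ejective (/tʼ/); uvular lacks plain (/q/).

/p/, /tʼ/, /q/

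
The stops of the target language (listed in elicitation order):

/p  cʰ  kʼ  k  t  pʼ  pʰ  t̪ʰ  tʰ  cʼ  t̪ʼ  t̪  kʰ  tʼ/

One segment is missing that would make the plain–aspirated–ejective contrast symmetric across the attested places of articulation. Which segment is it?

/c/

Plain: /p/ (bilabial), /t̪/ (dental), /t/ (alveolar), /k/ (velar).
Aspirated: /pʰ/ (bilabial), /t̪ʰ/ (dental), /tʰ/ (alveolar), /cʰ/ (palatal), /kʰ/ (velar).
Ejective: /pʼ/ (bilabial), /t̪ʼ/ (dental), /tʼ/ (alveolar), /cʼ/ (palatal), /kʼ/ (velar).
The palatal row has no plain member, so the gap is the plain palatal stop /c/.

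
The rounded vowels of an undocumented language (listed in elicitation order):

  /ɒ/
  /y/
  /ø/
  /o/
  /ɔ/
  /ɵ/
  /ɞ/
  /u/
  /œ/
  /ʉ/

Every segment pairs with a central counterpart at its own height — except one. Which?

/ɒ/

High: /y/ ~ /ʉ/ ~ /u/
High-mid: /ø/ ~ /ɵ/ ~ /o/
Low-mid: /œ/ ~ /ɞ/ ~ /ɔ/
Low: only /ɒ/ (back); no central partner.
So /ɒ/ is the unpaired segment.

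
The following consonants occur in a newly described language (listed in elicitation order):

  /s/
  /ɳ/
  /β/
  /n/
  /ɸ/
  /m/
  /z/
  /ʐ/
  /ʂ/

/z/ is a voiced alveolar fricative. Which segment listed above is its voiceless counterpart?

The voiceless counterpart is a voiceless alveolar fricative — in this inventory, /s/.

/s/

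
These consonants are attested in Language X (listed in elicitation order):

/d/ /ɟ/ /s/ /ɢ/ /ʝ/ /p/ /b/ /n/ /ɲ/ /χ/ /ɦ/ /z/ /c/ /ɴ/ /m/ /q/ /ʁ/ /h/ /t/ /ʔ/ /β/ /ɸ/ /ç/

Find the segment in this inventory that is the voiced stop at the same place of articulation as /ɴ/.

/ɴ/ is an uvular nasal.
The voiced stop at the same place is a voiced uvular stop — in this inventory, /ɢ/.

/ɢ/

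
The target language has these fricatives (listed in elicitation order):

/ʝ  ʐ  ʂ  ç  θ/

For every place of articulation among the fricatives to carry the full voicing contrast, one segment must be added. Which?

/ð/

place of articulation  voiceless  voiced  
dental            θ         —       
retroflex         ʂ         ʐ       
palatal           ç         ʝ       
The dental row has no voiced member, so the gap is the voiced dental fricative /ð/.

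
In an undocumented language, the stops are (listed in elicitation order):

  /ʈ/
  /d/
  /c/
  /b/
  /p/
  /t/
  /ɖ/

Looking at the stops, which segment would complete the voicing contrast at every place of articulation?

place of articulation  voiceless  voiced  
bilabial          p         b       
alveolar          t         d       
retroflex         ʈ         ɖ       
palatal           c         —       
The palatal row has no voiced member, so the gap is the voiced palatal stop /ɟ/.

/ɟ/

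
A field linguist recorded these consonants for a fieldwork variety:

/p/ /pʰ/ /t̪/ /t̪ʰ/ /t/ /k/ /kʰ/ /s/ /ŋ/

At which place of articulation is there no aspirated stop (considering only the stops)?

place of articulation  plain     aspirated
bilabial          p         pʰ      
dental            t̪        t̪ʰ     
alveolar          t         —       
velar             k         kʰ      
Every place of articulation has an aspirated member except alveolar, where /tʰ/ would be expected.

alveolar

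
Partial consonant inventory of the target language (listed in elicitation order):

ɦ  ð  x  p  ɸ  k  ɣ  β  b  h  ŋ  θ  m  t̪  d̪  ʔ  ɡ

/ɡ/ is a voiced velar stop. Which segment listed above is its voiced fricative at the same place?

The voiced fricative at the same place is a voiced velar fricative — in this inventory, /ɣ/.

/ɣ/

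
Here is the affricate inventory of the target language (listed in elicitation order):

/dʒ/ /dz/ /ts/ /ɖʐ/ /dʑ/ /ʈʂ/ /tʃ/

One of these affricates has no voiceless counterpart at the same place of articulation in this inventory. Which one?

/dʑ/

Alveolar: /ts/ ~ /dz/
Postalveolar: /tʃ/ ~ /dʒ/
Retroflex: /ʈʂ/ ~ /ɖʐ/
Alveolo-palatal: only /dʑ/ (voiced); no voiceless partner.
So /dʑ/ is the unpaired segment.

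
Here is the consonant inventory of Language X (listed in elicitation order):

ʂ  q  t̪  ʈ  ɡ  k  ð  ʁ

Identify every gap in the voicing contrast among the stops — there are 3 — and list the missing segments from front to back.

Voiceless: /t̪/ (dental), /ʈ/ (retroflex), /k/ (velar), /q/ (uvular).
Voiced: /ɡ/ (velar).
Gaps, from front to back: dental lacks voiced (/d̪/); retroflex lacks voiced (/ɖ/); uvular lacks voiced (/ɢ/).

/d̪/, /ɖ/, /ɢ/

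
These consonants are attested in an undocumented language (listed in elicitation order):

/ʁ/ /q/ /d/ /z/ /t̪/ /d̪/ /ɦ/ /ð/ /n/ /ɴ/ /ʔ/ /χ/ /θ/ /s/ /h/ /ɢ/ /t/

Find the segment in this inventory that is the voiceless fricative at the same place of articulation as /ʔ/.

/h/

/ʔ/ is a voiceless glottal stop.
The voiceless fricative at the same place is a voiceless glottal fricative — in this inventory, /h/.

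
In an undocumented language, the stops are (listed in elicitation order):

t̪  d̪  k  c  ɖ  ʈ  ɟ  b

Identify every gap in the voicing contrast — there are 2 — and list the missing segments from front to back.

bilabial: voiceless —, voiced /b/.
dental: voiceless /t̪/, voiced /d̪/.
retroflex: voiceless /ʈ/, voiced /ɖ/.
palatal: voiceless /c/, voiced /ɟ/.
velar: voiceless /k/, voiced —.
Gaps, from front to back: bilabial lacks voiceless (/p/); velar lacks voiced (/ɡ/).

/p/, /ɡ/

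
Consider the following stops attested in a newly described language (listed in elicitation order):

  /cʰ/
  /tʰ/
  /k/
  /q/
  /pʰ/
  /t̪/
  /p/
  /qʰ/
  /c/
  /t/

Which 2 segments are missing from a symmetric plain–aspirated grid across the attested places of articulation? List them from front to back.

place of articulation  plain     aspirated
bilabial          p         pʰ      
dental            t̪        —       
alveolar          t         tʰ      
palatal           c         cʰ      
velar             k         —       
uvular            q         qʰ      
Gaps, from front to back: dental lacks aspirated (/t̪ʰ/); velar lacks aspirated (/kʰ/).

/t̪ʰ/, /kʰ/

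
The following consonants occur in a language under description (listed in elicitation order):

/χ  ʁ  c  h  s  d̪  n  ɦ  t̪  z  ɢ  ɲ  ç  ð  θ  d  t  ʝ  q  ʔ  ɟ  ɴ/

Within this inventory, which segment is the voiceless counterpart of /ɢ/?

/ɢ/ is a voiced uvular stop.
The voiceless counterpart is a voiceless uvular stop — in this inventory, /q/.

/q/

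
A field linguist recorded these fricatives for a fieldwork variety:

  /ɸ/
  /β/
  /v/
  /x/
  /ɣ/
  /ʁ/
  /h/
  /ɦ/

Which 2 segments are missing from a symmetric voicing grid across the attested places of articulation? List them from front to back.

/f/, /χ/

place of articulation  voiceless  voiced  
bilabial          ɸ         β       
labiodental       —         v       
velar             x         ɣ       
uvular            —         ʁ       
glottal           h         ɦ       
Gaps, from front to back: labiodental lacks voiceless (/f/); uvular lacks voiceless (/χ/).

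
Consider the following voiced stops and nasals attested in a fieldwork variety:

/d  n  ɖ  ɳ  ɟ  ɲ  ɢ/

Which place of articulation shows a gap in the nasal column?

uvular

Oral stop: /d/ (alveolar), /ɖ/ (retroflex), /ɟ/ (palatal), /ɢ/ (uvular).
Nasal: /n/ (alveolar), /ɳ/ (retroflex), /ɲ/ (palatal).
Every place of articulation has a nasal member except uvular, where /ɴ/ would be expected.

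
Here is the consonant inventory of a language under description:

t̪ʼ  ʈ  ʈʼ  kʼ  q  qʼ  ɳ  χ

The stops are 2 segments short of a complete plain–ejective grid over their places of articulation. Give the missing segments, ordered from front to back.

dental: plain —, ejective /t̪ʼ/.
retroflex: plain /ʈ/, ejective /ʈʼ/.
velar: plain —, ejective /kʼ/.
uvular: plain /q/, ejective /qʼ/.
Gaps, from front to back: dental lacks plain (/t̪/); velar lacks plain (/k/).

/t̪/, /k/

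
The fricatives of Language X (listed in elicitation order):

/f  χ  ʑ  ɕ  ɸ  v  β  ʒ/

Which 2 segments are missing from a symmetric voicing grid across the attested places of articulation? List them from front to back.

place of articulation  voiceless  voiced  
bilabial          ɸ         β       
labiodental       f         v       
postalveolar      —         ʒ       
alveolo-palatal   ɕ         ʑ       
uvular            χ         —       
Gaps, from front to back: postalveolar lacks voiceless (/ʃ/); uvular lacks voiced (/ʁ/).

/ʃ/, /ʁ/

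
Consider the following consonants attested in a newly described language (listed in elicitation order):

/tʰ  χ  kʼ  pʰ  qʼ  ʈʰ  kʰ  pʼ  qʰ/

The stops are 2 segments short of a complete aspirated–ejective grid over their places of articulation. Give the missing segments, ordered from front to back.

place of articulation  aspirated  ejective
bilabial          pʰ        pʼ      
alveolar          tʰ        —       
retroflex         ʈʰ        —       
velar             kʰ        kʼ      
uvular            qʰ        qʼ      
Gaps, from front to back: alveolar lacks ejective (/tʼ/); retroflex lacks ejective (/ʈʼ/).

/tʼ/, /ʈʼ/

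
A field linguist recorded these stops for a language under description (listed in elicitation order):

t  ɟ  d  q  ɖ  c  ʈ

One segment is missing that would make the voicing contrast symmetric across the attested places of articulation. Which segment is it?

place of articulation  voiceless  voiced  
alveolar          t         d       
retroflex         ʈ         ɖ       
palatal           c         ɟ       
uvular            q         —       
The uvular row has no voiced member, so the gap is the voiced uvular stop /ɢ/.

/ɢ/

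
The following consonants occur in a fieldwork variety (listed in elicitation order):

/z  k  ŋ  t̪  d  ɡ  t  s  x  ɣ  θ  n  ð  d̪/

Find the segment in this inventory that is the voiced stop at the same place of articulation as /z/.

/z/ is a voiced alveolar fricative.
The voiced stop at the same place is a voiced alveolar stop — in this inventory, /d/.

/d/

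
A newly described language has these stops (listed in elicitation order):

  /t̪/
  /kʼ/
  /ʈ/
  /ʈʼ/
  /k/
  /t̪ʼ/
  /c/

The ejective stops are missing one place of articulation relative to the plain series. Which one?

palatal

place of articulation  plain     ejective
dental            t̪        t̪ʼ     
retroflex         ʈ         ʈʼ      
palatal           c         —       
velar             k         kʼ      
Every place of articulation has an ejective member except palatal, where /cʼ/ would be expected.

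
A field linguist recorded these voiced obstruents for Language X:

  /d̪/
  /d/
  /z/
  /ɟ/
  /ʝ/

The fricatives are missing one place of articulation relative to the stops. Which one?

dental: stop /d̪/, fricative —.
alveolar: stop /d/, fricative /z/.
palatal: stop /ɟ/, fricative /ʝ/.
Every place of articulation has a fricative member except dental, where /ð/ would be expected.

dental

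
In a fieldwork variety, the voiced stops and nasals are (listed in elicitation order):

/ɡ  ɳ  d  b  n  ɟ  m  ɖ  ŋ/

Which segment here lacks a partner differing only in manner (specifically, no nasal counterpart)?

/ɟ/

Bilabial: /b/ ~ /m/
Alveolar: /d/ ~ /n/
Retroflex: /ɖ/ ~ /ɳ/
Velar: /ɡ/ ~ /ŋ/
Palatal: only /ɟ/ (oral stop); no nasal partner.
So /ɟ/ is the unpaired segment.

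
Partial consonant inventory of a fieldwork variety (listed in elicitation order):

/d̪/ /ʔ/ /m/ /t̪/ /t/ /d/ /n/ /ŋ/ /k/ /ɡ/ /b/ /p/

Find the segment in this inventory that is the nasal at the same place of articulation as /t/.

/t/ is a voiceless alveolar stop.
The nasal at the same place is an alveolar nasal — in this inventory, /n/.

/n/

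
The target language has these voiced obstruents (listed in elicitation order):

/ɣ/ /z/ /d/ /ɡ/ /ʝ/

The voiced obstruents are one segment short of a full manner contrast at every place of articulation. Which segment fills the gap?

Stop: /d/ (alveolar), /ɡ/ (velar).
Fricative: /z/ (alveolar), /ʝ/ (palatal), /ɣ/ (velar).
The palatal row has no stop member, so the gap is the palatal stop /ɟ/.

/ɟ/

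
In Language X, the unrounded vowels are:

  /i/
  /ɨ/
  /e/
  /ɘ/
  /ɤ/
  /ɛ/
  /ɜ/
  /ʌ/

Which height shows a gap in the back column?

high: front /i/, central /ɨ/, back —.
high-mid: front /e/, central /ɘ/, back /ɤ/.
low-mid: front /ɛ/, central /ɜ/, back /ʌ/.
Every height has a back member except high, where /ɯ/ would be expected.

high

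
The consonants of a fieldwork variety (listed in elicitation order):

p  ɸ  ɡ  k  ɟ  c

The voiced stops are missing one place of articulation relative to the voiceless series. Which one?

bilabial

place of articulation  voiceless  voiced  
bilabial          p         —       
palatal           c         ɟ       
velar             k         ɡ       
Every place of articulation has a voiced member except bilabial, where /b/ would be expected.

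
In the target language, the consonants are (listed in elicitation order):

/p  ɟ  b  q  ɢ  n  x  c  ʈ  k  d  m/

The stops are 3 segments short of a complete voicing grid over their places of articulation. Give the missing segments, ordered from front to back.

place of articulation  voiceless  voiced  
bilabial          p         b       
alveolar          —         d       
retroflex         ʈ         —       
palatal           c         ɟ       
velar             k         —       
uvular            q         ɢ       
Gaps, from front to back: alveolar lacks voiceless (/t/); retroflex lacks voiced (/ɖ/); velar lacks voiced (/ɡ/).

/t/, /ɖ/, /ɡ/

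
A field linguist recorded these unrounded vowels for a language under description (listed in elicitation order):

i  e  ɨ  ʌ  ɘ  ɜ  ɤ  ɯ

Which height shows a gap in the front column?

low-mid

high: front /i/, central /ɨ/, back /ɯ/.
high-mid: front /e/, central /ɘ/, back /ɤ/.
low-mid: front —, central /ɜ/, back /ʌ/.
Every height has a front member except low-mid, where /ɛ/ would be expected.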